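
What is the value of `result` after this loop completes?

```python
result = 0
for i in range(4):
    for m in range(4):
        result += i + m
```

Let's trace through this code step by step.

Initialize: result = 0
Entering loop: for i in range(4):
After iteration 1: i = 0, result = 6
After iteration 2: i = 1, result = 16
After iteration 3: i = 2, result = 30
After iteration 4: i = 3, result = 48
Loop ends.

Final answer: 48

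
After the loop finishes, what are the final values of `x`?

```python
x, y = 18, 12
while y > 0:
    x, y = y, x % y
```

Let's trace through this code step by step.

Initialize: x = 18
Initialize: y = 12
Entering loop: while y > 0:
After iteration 1: x = 12, y = 6
After iteration 2: x = 6, y = 0
Loop ends.

Final answer: 6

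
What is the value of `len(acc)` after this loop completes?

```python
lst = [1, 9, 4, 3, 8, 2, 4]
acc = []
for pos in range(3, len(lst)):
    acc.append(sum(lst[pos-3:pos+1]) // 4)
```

Let's trace through this code step by step.

Initialize: lst = [1, 9, 4, 3, 8, 2, 4]
Initialize: acc = []
Entering loop: for pos in range(3, len(lst)):
After iteration 1: pos = 3, acc = [4]
After iteration 2: pos = 4, acc = [4, 6]
After iteration 3: pos = 5, acc = [4, 6, 4]
After iteration 4: pos = 6, acc = [4, 6, 4, 4]
Loop ends.
len(acc) = 4

Final answer: 4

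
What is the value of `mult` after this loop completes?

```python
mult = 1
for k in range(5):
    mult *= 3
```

Let's trace through this code step by step.

Initialize: mult = 1
Entering loop: for k in range(5):
After iteration 1: k = 0, mult = 3
After iteration 2: k = 1, mult = 9
After iteration 3: k = 2, mult = 27
After iteration 4: k = 3, mult = 81
After iteration 5: k = 4, mult = 243
Loop ends.

Final answer: 243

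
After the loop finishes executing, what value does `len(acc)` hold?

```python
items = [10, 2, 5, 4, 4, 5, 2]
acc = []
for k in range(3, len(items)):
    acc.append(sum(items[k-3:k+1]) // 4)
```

Let's trace through this code step by step.

Initialize: items = [10, 2, 5, 4, 4, 5, 2]
Initialize: acc = []
Entering loop: for k in range(3, len(items)):
After iteration 1: k = 3, acc = [5]
After iteration 2: k = 4, acc = [5, 3]
After iteration 3: k = 5, acc = [5, 3, 4]
After iteration 4: k = 6, acc = [5, 3, 4, 3]
Loop ends.
len(acc) = 4

Final answer: 4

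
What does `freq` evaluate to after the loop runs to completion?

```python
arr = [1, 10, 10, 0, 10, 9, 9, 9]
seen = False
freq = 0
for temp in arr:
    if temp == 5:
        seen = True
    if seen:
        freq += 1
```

Let's trace through this code step by step.

Initialize: arr = [1, 10, 10, 0, 10, 9, 9, 9]
Initialize: seen = False
Initialize: freq = 0
Entering loop: for temp in arr:
After iteration 1: temp = 1, freq = 0
After iteration 2: temp = 10, freq = 0
After iteration 3: temp = 10, freq = 0
After iteration 4: temp = 0, freq = 0
After iteration 5: temp = 10, freq = 0
After iteration 6: temp = 9, freq = 0
After iteration 7: temp = 9, freq = 0
After iteration 8: temp = 9, freq = 0
Loop ends.

Final answer: 0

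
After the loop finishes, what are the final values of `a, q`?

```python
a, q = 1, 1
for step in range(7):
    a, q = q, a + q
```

Let's trace through this code step by step.

Initialize: a = 1
Initialize: q = 1
Entering loop: for step in range(7):
After iteration 1: step = 0, a = 1, q = 2
After iteration 2: step = 1, a = 2, q = 3
After iteration 3: step = 2, a = 3, q = 5
After iteration 4: step = 3, a = 5, q = 8
After iteration 5: step = 4, a = 8, q = 13
After iteration 6: step = 5, a = 13, q = 21
After iteration 7: step = 6, a = 21, q = 34
Loop ends.

Final answer: 21, 34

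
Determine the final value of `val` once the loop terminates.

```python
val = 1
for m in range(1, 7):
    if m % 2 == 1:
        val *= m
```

Let's trace through this code step by step.

Initialize: val = 1
Entering loop: for m in range(1, 7):
After iteration 1: m = 1, val = 1
After iteration 2: m = 2, val = 1
After iteration 3: m = 3, val = 3
After iteration 4: m = 4, val = 3
After iteration 5: m = 5, val = 15
After iteration 6: m = 6, val = 15
Loop ends.

Final answer: 15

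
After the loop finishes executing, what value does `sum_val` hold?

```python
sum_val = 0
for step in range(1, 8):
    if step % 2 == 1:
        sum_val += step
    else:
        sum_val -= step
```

Let's trace through this code step by step.

Initialize: sum_val = 0
Entering loop: for step in range(1, 8):
After iteration 1: step = 1, sum_val = 1
After iteration 2: step = 2, sum_val = -1
After iteration 3: step = 3, sum_val = 2
After iteration 4: step = 4, sum_val = -2
After iteration 5: step = 5, sum_val = 3
After iteration 6: step = 6, sum_val = -3
After iteration 7: step = 7, sum_val = 4
Loop ends.

Final answer: 4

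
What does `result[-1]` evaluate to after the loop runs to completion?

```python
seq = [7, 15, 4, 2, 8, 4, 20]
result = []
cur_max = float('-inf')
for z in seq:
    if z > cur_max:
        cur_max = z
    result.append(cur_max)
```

Let's trace through this code step by step.

Initialize: seq = [7, 15, 4, 2, 8, 4, 20]
Initialize: result = []
Initialize: cur_max = -inf
Entering loop: for z in seq:
After iteration 1: z = 7, result = [7], cur_max = 7
After iteration 2: z = 15, result = [7, 15], cur_max = 15
After iteration 3: z = 4, result = [7, 15, 15], cur_max = 15
After iteration 4: z = 2, result = [7, 15, 15, 15], cur_max = 15
After iteration 5: z = 8, result = [7, 15, 15, 15, 15], cur_max = 15
After iteration 6: z = 4, result = [7, 15, 15, 15, 15, 15], cur_max = 15
After iteration 7: z = 20, result = [7, 15, 15, 15, 15, 15, 20], cur_max = 20
Loop ends.
result[-1] = 20

Final answer: 20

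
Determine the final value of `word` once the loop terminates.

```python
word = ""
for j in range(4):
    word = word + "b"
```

Let's trace through this code step by step.

Initialize: word = ''
Entering loop: for j in range(4):
After iteration 1: j = 0, word = 'b'
After iteration 2: j = 1, word = 'bb'
After iteration 3: j = 2, word = 'bbb'
After iteration 4: j = 3, word = 'bbbb'
Loop ends.

Final answer: 'bbbb'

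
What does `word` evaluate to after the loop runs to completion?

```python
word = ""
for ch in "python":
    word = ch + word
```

Let's trace through this code step by step.

Initialize: word = ''
Entering loop: for ch in "python":
After iteration 1: ch = 'p', word = 'p'
After iteration 2: ch = 'y', word = 'yp'
After iteration 3: ch = 't', word = 'typ'
After iteration 4: ch = 'h', word = 'htyp'
After iteration 5: ch = 'o', word = 'ohtyp'
After iteration 6: ch = 'n', word = 'nohtyp'
Loop ends.

Final answer: 'nohtyp'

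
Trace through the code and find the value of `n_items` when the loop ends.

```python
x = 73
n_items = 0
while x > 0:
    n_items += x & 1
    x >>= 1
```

Let's trace through this code step by step.

Initialize: x = 73
Initialize: n_items = 0
Entering loop: while x > 0:
After iteration 1: x = 36, n_items = 1
After iteration 2: x = 18, n_items = 1
After iteration 3: x = 9, n_items = 1
After iteration 4: x = 4, n_items = 2
After iteration 5: x = 2, n_items = 2
After iteration 6: x = 1, n_items = 2
After iteration 7: x = 0, n_items = 3
Loop ends.

Final answer: 3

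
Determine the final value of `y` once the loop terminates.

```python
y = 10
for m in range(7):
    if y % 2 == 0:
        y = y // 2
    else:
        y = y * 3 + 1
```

Let's trace through this code step by step.

Initialize: y = 10
Entering loop: for m in range(7):
After iteration 1: m = 0, y = 5
After iteration 2: m = 1, y = 16
After iteration 3: m = 2, y = 8
After iteration 4: m = 3, y = 4
After iteration 5: m = 4, y = 2
After iteration 6: m = 5, y = 1
After iteration 7: m = 6, y = 4
Loop ends.

Final answer: 4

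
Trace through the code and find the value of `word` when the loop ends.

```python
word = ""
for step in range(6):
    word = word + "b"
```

Let's trace through this code step by step.

Initialize: word = ''
Entering loop: for step in range(6):
After iteration 1: step = 0, word = 'b'
After iteration 2: step = 1, word = 'bb'
After iteration 3: step = 2, word = 'bbb'
After iteration 4: step = 3, word = 'bbbb'
After iteration 5: step = 4, word = 'bbbbb'
After iteration 6: step = 5, word = 'bbbbbb'
Loop ends.

Final answer: 'bbbbbb'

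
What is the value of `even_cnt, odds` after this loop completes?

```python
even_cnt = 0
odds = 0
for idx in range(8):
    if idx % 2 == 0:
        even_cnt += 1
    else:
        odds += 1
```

Let's trace through this code step by step.

Initialize: even_cnt = 0
Initialize: odds = 0
Entering loop: for idx in range(8):
After iteration 1: idx = 0, even_cnt = 1, odds = 0
After iteration 2: idx = 1, even_cnt = 1, odds = 1
After iteration 3: idx = 2, even_cnt = 2, odds = 1
After iteration 4: idx = 3, even_cnt = 2, odds = 2
After iteration 5: idx = 4, even_cnt = 3, odds = 2
After iteration 6: idx = 5, even_cnt = 3, odds = 3
After iteration 7: idx = 6, even_cnt = 4, odds = 3
After iteration 8: idx = 7, even_cnt = 4, odds = 4
Loop ends.

Final answer: 4, 4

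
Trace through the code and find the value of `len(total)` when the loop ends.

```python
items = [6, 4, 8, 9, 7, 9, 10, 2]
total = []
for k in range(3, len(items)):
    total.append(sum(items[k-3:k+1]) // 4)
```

Let's trace through this code step by step.

Initialize: items = [6, 4, 8, 9, 7, 9, 10, 2]
Initialize: total = []
Entering loop: for k in range(3, len(items)):
After iteration 1: k = 3, total = [6]
After iteration 2: k = 4, total = [6, 7]
After iteration 3: k = 5, total = [6, 7, 8]
After iteration 4: k = 6, total = [6, 7, 8, 8]
After iteration 5: k = 7, total = [6, 7, 8, 8, 7]
Loop ends.
len(total) = 5

Final answer: 5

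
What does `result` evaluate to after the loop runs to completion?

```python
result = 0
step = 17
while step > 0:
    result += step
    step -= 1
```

Let's trace through this code step by step.

Initialize: result = 0
Initialize: step = 17
Entering loop: while step > 0:
After iteration 1: result = 17, step = 16
After iteration 2: result = 33, step = 15
After iteration 3: result = 48, step = 14
After iteration 4: result = 62, step = 13
After iteration 5: result = 75, step = 12
After iteration 6: result = 87, step = 11
After iteration 7: result = 98, step = 10
After iteration 8: result = 108, step = 9
After iteration 9: result = 117, step = 8
After iteration 10: result = 125, step = 7
After iteration 11: result = 132, step = 6
After iteration 12: result = 138, step = 5
After iteration 13: result = 143, step = 4
After iteration 14: result = 147, step = 3
After iteration 15: result = 150, step = 2
After iteration 16: result = 152, step = 1
After iteration 17: result = 153, step = 0
Loop ends.

Final answer: 153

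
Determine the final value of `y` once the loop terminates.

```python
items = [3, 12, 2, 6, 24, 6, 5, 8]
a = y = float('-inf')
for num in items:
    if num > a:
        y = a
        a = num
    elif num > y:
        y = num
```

Let's trace through this code step by step.

Initialize: items = [3, 12, 2, 6, 24, 6, 5, 8]
Initialize: a = -inf
Initialize: y = -inf
Entering loop: for num in items:
After iteration 1: num = 3, a = 3, y = -inf
After iteration 2: num = 12, a = 12, y = 3
After iteration 3: num = 2, a = 12, y = 3
After iteration 4: num = 6, a = 12, y = 6
After iteration 5: num = 24, a = 24, y = 12
After iteration 6: num = 6, a = 24, y = 12
After iteration 7: num = 5, a = 24, y = 12
After iteration 8: num = 8, a = 24, y = 12
Loop ends.

Final answer: 12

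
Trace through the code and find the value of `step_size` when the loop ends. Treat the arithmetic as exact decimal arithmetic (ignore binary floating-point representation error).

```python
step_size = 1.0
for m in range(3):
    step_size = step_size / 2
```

Let's trace through this code step by step.

Initialize: step_size = 1.0
Entering loop: for m in range(3):
After iteration 1: m = 0, step_size = 0.5
After iteration 2: m = 1, step_size = 0.25
After iteration 3: m = 2, step_size = 0.125
Loop ends.

Final answer: 0.125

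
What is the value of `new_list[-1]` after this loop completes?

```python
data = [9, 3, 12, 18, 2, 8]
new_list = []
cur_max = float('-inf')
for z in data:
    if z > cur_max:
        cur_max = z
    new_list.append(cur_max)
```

Let's trace through this code step by step.

Initialize: data = [9, 3, 12, 18, 2, 8]
Initialize: new_list = []
Initialize: cur_max = -inf
Entering loop: for z in data:
After iteration 1: z = 9, new_list = [9], cur_max = 9
After iteration 2: z = 3, new_list = [9, 9], cur_max = 9
After iteration 3: z = 12, new_list = [9, 9, 12], cur_max = 12
After iteration 4: z = 18, new_list = [9, 9, 12, 18], cur_max = 18
After iteration 5: z = 2, new_list = [9, 9, 12, 18, 18], cur_max = 18
After iteration 6: z = 8, new_list = [9, 9, 12, 18, 18, 18], cur_max = 18
Loop ends.
new_list[-1] = 18

Final answer: 18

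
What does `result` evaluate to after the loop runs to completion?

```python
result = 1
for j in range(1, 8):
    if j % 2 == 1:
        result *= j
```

Let's trace through this code step by step.

Initialize: result = 1
Entering loop: for j in range(1, 8):
After iteration 1: j = 1, result = 1
After iteration 2: j = 2, result = 1
After iteration 3: j = 3, result = 3
After iteration 4: j = 4, result = 3
After iteration 5: j = 5, result = 15
After iteration 6: j = 6, result = 15
After iteration 7: j = 7, result = 105
Loop ends.

Final answer: 105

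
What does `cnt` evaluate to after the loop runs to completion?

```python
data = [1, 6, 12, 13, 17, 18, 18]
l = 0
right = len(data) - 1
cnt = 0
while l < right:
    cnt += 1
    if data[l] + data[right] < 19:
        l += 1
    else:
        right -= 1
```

Let's trace through this code step by step.

Initialize: data = [1, 6, 12, 13, 17, 18, 18]
Initialize: l = 0
Initialize: right = 6
Initialize: cnt = 0
Entering loop: while l < right:
After iteration 1: l = 0, right = 5, cnt = 1
After iteration 2: l = 0, right = 4, cnt = 2
After iteration 3: l = 1, right = 4, cnt = 3
After iteration 4: l = 1, right = 3, cnt = 4
After iteration 5: l = 1, right = 2, cnt = 5
After iteration 6: l = 2, right = 2, cnt = 6
Loop ends.

Final answer: 6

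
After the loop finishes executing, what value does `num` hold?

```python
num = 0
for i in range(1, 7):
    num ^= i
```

Let's trace through this code step by step.

Initialize: num = 0
Entering loop: for i in range(1, 7):
After iteration 1: i = 1, num = 1
After iteration 2: i = 2, num = 3
After iteration 3: i = 3, num = 0
After iteration 4: i = 4, num = 4
After iteration 5: i = 5, num = 1
After iteration 6: i = 6, num = 7
Loop ends.

Final answer: 7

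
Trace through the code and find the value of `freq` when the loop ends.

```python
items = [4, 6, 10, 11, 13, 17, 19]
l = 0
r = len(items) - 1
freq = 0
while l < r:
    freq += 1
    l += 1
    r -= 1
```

Let's trace through this code step by step.

Initialize: items = [4, 6, 10, 11, 13, 17, 19]
Initialize: l = 0
Initialize: r = 6
Initialize: freq = 0
Entering loop: while l < r:
After iteration 1: l = 1, r = 5, freq = 1
After iteration 2: l = 2, r = 4, freq = 2
After iteration 3: l = 3, r = 3, freq = 3
Loop ends.

Final answer: 3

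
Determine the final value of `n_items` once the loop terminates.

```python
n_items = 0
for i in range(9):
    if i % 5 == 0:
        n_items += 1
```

Let's trace through this code step by step.

Initialize: n_items = 0
Entering loop: for i in range(9):
After iteration 1: i = 0, n_items = 1
After iteration 2: i = 1, n_items = 1
After iteration 3: i = 2, n_items = 1
After iteration 4: i = 3, n_items = 1
After iteration 5: i = 4, n_items = 1
After iteration 6: i = 5, n_items = 2
After iteration 7: i = 6, n_items = 2
After iteration 8: i = 7, n_items = 2
After iteration 9: i = 8, n_items = 2
Loop ends.

Final answer: 2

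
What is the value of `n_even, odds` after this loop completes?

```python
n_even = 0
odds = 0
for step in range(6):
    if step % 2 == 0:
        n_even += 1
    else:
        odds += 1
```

Let's trace through this code step by step.

Initialize: n_even = 0
Initialize: odds = 0
Entering loop: for step in range(6):
After iteration 1: step = 0, n_even = 1, odds = 0
After iteration 2: step = 1, n_even = 1, odds = 1
After iteration 3: step = 2, n_even = 2, odds = 1
After iteration 4: step = 3, n_even = 2, odds = 2
After iteration 5: step = 4, n_even = 3, odds = 2
After iteration 6: step = 5, n_even = 3, odds = 3
Loop ends.

Final answer: 3, 3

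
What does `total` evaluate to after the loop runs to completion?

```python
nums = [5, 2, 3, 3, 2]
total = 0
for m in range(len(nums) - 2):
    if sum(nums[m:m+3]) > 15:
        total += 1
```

Let's trace through this code step by step.

Initialize: nums = [5, 2, 3, 3, 2]
Initialize: total = 0
Entering loop: for m in range(len(nums) - 2):
After iteration 1: m = 0, total = 0
After iteration 2: m = 1, total = 0
After iteration 3: m = 2, total = 0
Loop ends.

Final answer: 0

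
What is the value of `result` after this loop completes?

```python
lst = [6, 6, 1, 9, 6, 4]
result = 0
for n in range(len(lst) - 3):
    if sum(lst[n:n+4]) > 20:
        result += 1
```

Let's trace through this code step by step.

Initialize: lst = [6, 6, 1, 9, 6, 4]
Initialize: result = 0
Entering loop: for n in range(len(lst) - 3):
After iteration 1: n = 0, result = 1
After iteration 2: n = 1, result = 2
After iteration 3: n = 2, result = 2
Loop ends.

Final answer: 2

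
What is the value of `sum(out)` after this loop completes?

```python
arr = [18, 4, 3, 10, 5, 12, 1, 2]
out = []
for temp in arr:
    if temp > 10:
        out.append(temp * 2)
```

Let's trace through this code step by step.

Initialize: arr = [18, 4, 3, 10, 5, 12, 1, 2]
Initialize: out = []
Entering loop: for temp in arr:
After iteration 1: temp = 18, out = [36]
After iteration 2: temp = 4, out = [36]
After iteration 3: temp = 3, out = [36]
After iteration 4: temp = 10, out = [36]
After iteration 5: temp = 5, out = [36]
After iteration 6: temp = 12, out = [36, 24]
After iteration 7: temp = 1, out = [36, 24]
After iteration 8: temp = 2, out = [36, 24]
Loop ends.
sum(out) = 60

Final answer: 60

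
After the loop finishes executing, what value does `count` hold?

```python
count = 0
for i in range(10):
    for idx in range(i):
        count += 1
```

Let's trace through this code step by step.

Initialize: count = 0
Entering loop: for i in range(10):
After iteration 1: i = 0, count = 0
After iteration 2: i = 1, count = 1, idx = 0
After iteration 3: i = 2, count = 3, idx = 1
After iteration 4: i = 3, count = 6, idx = 2
After iteration 5: i = 4, count = 10, idx = 3
After iteration 6: i = 5, count = 15, idx = 4
After iteration 7: i = 6, count = 21, idx = 5
After iteration 8: i = 7, count = 28, idx = 6
After iteration 9: i = 8, count = 36, idx = 7
After iteration 10: i = 9, count = 45, idx = 8
Loop ends.

Final answer: 45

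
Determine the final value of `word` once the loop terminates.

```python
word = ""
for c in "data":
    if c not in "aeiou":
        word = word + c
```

Let's trace through this code step by step.

Initialize: word = ''
Entering loop: for c in "data":
After iteration 1: c = 'd', word = 'd'
After iteration 2: c = 'a', word = 'd'
After iteration 3: c = 't', word = 'dt'
After iteration 4: c = 'a', word = 'dt'
Loop ends.

Final answer: 'dt'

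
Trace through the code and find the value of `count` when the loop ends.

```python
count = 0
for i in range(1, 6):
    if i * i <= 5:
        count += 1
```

Let's trace through this code step by step.

Initialize: count = 0
Entering loop: for i in range(1, 6):
After iteration 1: i = 1, count = 1
After iteration 2: i = 2, count = 2
After iteration 3: i = 3, count = 2
After iteration 4: i = 4, count = 2
After iteration 5: i = 5, count = 2
Loop ends.

Final answer: 2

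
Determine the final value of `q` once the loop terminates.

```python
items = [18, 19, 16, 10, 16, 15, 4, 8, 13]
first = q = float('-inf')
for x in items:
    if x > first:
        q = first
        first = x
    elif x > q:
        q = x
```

Let's trace through this code step by step.

Initialize: items = [18, 19, 16, 10, 16, 15, 4, 8, 13]
Initialize: first = -inf
Initialize: q = -inf
Entering loop: for x in items:
After iteration 1: x = 18, first = 18, q = -inf
After iteration 2: x = 19, first = 19, q = 18
After iteration 3: x = 16, first = 19, q = 18
After iteration 4: x = 10, first = 19, q = 18
After iteration 5: x = 16, first = 19, q = 18
After iteration 6: x = 15, first = 19, q = 18
After iteration 7: x = 4, first = 19, q = 18
After iteration 8: x = 8, first = 19, q = 18
After iteration 9: x = 13, first = 19, q = 18
Loop ends.

Final answer: 18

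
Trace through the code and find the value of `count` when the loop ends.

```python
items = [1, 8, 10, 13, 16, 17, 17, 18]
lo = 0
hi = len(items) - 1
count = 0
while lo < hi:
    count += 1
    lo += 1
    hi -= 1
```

Let's trace through this code step by step.

Initialize: items = [1, 8, 10, 13, 16, 17, 17, 18]
Initialize: lo = 0
Initialize: hi = 7
Initialize: count = 0
Entering loop: while lo < hi:
After iteration 1: lo = 1, hi = 6, count = 1
After iteration 2: lo = 2, hi = 5, count = 2
After iteration 3: lo = 3, hi = 4, count = 3
After iteration 4: lo = 4, hi = 3, count = 4
Loop ends.

Final answer: 4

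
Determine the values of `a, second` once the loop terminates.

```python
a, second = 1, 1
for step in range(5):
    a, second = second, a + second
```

Let's trace through this code step by step.

Initialize: a = 1
Initialize: second = 1
Entering loop: for step in range(5):
After iteration 1: step = 0, a = 1, second = 2
After iteration 2: step = 1, a = 2, second = 3
After iteration 3: step = 2, a = 3, second = 5
After iteration 4: step = 3, a = 5, second = 8
After iteration 5: step = 4, a = 8, second = 13
Loop ends.

Final answer: 8, 13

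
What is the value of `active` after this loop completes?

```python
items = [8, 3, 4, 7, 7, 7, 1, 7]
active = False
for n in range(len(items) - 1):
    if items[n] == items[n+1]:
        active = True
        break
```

Let's trace through this code step by step.

Initialize: items = [8, 3, 4, 7, 7, 7, 1, 7]
Initialize: active = False
Entering loop: for n in range(len(items) - 1):
After iteration 1: n = 0, active = False
After iteration 2: n = 1, active = False
After iteration 3: n = 2, active = False
After iteration 4: n = 3, active = True
Loop ends.

Final answer: True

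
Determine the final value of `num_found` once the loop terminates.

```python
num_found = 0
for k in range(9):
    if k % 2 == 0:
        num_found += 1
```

Let's trace through this code step by step.

Initialize: num_found = 0
Entering loop: for k in range(9):
After iteration 1: k = 0, num_found = 1
After iteration 2: k = 1, num_found = 1
After iteration 3: k = 2, num_found = 2
After iteration 4: k = 3, num_found = 2
After iteration 5: k = 4, num_found = 3
After iteration 6: k = 5, num_found = 3
After iteration 7: k = 6, num_found = 4
After iteration 8: k = 7, num_found = 4
After iteration 9: k = 8, num_found = 5
Loop ends.

Final answer: 5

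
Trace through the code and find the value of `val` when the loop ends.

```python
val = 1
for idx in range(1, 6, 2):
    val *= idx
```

Let's trace through this code step by step.

Initialize: val = 1
Entering loop: for idx in range(1, 6, 2):
After iteration 1: idx = 1, val = 1
After iteration 2: idx = 3, val = 3
After iteration 3: idx = 5, val = 15
Loop ends.

Final answer: 15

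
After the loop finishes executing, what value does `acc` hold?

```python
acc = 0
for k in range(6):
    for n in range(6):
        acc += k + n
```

Let's trace through this code step by step.

Initialize: acc = 0
Entering loop: for k in range(6):
After iteration 1: k = 0, acc = 15
After iteration 2: k = 1, acc = 36
After iteration 3: k = 2, acc = 63
After iteration 4: k = 3, acc = 96
After iteration 5: k = 4, acc = 135
After iteration 6: k = 5, acc = 180
Loop ends.

Final answer: 180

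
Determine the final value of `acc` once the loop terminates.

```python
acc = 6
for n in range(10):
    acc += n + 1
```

Let's trace through this code step by step.

Initialize: acc = 6
Entering loop: for n in range(10):
After iteration 1: n = 0, acc = 7
After iteration 2: n = 1, acc = 9
After iteration 3: n = 2, acc = 12
After iteration 4: n = 3, acc = 16
After iteration 5: n = 4, acc = 21
After iteration 6: n = 5, acc = 27
After iteration 7: n = 6, acc = 34
After iteration 8: n = 7, acc = 42
After iteration 9: n = 8, acc = 51
After iteration 10: n = 9, acc = 61
Loop ends.

Final answer: 61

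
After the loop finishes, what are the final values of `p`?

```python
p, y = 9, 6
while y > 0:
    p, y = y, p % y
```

Let's trace through this code step by step.

Initialize: p = 9
Initialize: y = 6
Entering loop: while y > 0:
After iteration 1: p = 6, y = 3
After iteration 2: p = 3, y = 0
Loop ends.

Final answer: 3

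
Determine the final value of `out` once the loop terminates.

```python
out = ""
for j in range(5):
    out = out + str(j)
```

Let's trace through this code step by step.

Initialize: out = ''
Entering loop: for j in range(5):
After iteration 1: j = 0, out = '0'
After iteration 2: j = 1, out = '01'
After iteration 3: j = 2, out = '012'
After iteration 4: j = 3, out = '0123'
After iteration 5: j = 4, out = '01234'
Loop ends.

Final answer: '01234'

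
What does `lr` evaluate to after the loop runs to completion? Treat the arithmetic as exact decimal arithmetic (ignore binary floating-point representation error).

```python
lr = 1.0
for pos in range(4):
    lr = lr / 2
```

Let's trace through this code step by step.

Initialize: lr = 1.0
Entering loop: for pos in range(4):
After iteration 1: pos = 0, lr = 0.5
After iteration 2: pos = 1, lr = 0.25
After iteration 3: pos = 2, lr = 0.125
After iteration 4: pos = 3, lr = 0.0625
Loop ends.

Final answer: 0.0625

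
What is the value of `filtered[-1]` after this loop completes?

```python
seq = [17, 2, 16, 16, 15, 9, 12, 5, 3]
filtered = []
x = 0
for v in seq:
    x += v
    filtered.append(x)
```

Let's trace through this code step by step.

Initialize: seq = [17, 2, 16, 16, 15, 9, 12, 5, 3]
Initialize: filtered = []
Initialize: x = 0
Entering loop: for v in seq:
After iteration 1: v = 17, filtered = [17], x = 17
After iteration 2: v = 2, filtered = [17, 19], x = 19
After iteration 3: v = 16, filtered = [17, 19, 35], x = 35
After iteration 4: v = 16, filtered = [17, 19, 35, 51], x = 51
After iteration 5: v = 15, filtered = [17, 19, 35, 51, 66], x = 66
After iteration 6: v = 9, filtered = [17, 19, 35, 51, 66, 75], x = 75
After iteration 7: v = 12, filtered = [17, 19, 35, 51, 66, 75, 87], x = 87
After iteration 8: v = 5, filtered = [17, 19, 35, 51, 66, 75, 87, 92], x = 92
After iteration 9: v = 3, filtered = [17, 19, 35, 51, 66, 75, 87, 92, 95], x = 95
Loop ends.
filtered[-1] = 95

Final answer: 95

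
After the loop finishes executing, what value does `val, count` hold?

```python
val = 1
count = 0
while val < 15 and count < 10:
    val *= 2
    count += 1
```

Let's trace through this code step by step.

Initialize: val = 1
Initialize: count = 0
Entering loop: while val < 15 and count < 10:
After iteration 1: val = 2, count = 1
After iteration 2: val = 4, count = 2
After iteration 3: val = 8, count = 3
After iteration 4: val = 16, count = 4
Loop ends.

Final answer: 16, 4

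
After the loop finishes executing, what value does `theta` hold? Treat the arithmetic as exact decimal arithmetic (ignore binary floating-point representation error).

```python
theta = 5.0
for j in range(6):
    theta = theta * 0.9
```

Let's trace through this code step by step.

Initialize: theta = 5.0
Entering loop: for j in range(6):
After iteration 1: j = 0, theta = 4.5
After iteration 2: j = 1, theta = 4.05
After iteration 3: j = 2, theta = 3.645
After iteration 4: j = 3, theta = 3.2805
After iteration 5: j = 4, theta = 2.95245
After iteration 6: j = 5, theta = 2.657205
Loop ends.

Final answer: 2.657205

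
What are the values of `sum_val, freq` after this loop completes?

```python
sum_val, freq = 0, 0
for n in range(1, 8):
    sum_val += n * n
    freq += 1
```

Let's trace through this code step by step.

Initialize: sum_val = 0
Initialize: freq = 0
Entering loop: for n in range(1, 8):
After iteration 1: n = 1, sum_val = 1, freq = 1
After iteration 2: n = 2, sum_val = 5, freq = 2
After iteration 3: n = 3, sum_val = 14, freq = 3
After iteration 4: n = 4, sum_val = 30, freq = 4
After iteration 5: n = 5, sum_val = 55, freq = 5
After iteration 6: n = 6, sum_val = 91, freq = 6
After iteration 7: n = 7, sum_val = 140, freq = 7
Loop ends.

Final answer: 140, 7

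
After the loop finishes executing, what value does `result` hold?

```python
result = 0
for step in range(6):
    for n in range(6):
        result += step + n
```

Let's trace through this code step by step.

Initialize: result = 0
Entering loop: for step in range(6):
After iteration 1: step = 0, result = 15
After iteration 2: step = 1, result = 36
After iteration 3: step = 2, result = 63
After iteration 4: step = 3, result = 96
After iteration 5: step = 4, result = 135
After iteration 6: step = 5, result = 180
Loop ends.

Final answer: 180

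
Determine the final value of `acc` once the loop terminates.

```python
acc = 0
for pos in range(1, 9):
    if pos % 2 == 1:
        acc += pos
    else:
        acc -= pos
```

Let's trace through this code step by step.

Initialize: acc = 0
Entering loop: for pos in range(1, 9):
After iteration 1: pos = 1, acc = 1
After iteration 2: pos = 2, acc = -1
After iteration 3: pos = 3, acc = 2
After iteration 4: pos = 4, acc = -2
After iteration 5: pos = 5, acc = 3
After iteration 6: pos = 6, acc = -3
After iteration 7: pos = 7, acc = 4
After iteration 8: pos = 8, acc = -4
Loop ends.

Final answer: -4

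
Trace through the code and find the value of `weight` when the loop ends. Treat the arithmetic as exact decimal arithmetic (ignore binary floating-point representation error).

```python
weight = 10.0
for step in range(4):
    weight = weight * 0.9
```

Let's trace through this code step by step.

Initialize: weight = 10.0
Entering loop: for step in range(4):
After iteration 1: step = 0, weight = 9.0
After iteration 2: step = 1, weight = 8.1
After iteration 3: step = 2, weight = 7.29
After iteration 4: step = 3, weight = 6.561
Loop ends.

Final answer: 6.561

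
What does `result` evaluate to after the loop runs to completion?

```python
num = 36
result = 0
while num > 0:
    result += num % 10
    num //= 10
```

Let's trace through this code step by step.

Initialize: num = 36
Initialize: result = 0
Entering loop: while num > 0:
After iteration 1: num = 3, result = 6
After iteration 2: num = 0, result = 9
Loop ends.

Final answer: 9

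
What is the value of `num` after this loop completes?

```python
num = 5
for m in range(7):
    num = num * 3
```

Let's trace through this code step by step.

Initialize: num = 5
Entering loop: for m in range(7):
After iteration 1: m = 0, num = 15
After iteration 2: m = 1, num = 45
After iteration 3: m = 2, num = 135
After iteration 4: m = 3, num = 405
After iteration 5: m = 4, num = 1215
After iteration 6: m = 5, num = 3645
After iteration 7: m = 6, num = 10935
Loop ends.

Final answer: 10935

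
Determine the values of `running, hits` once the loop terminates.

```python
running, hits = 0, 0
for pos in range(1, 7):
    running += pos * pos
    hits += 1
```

Let's trace through this code step by step.

Initialize: running = 0
Initialize: hits = 0
Entering loop: for pos in range(1, 7):
After iteration 1: pos = 1, running = 1, hits = 1
After iteration 2: pos = 2, running = 5, hits = 2
After iteration 3: pos = 3, running = 14, hits = 3
After iteration 4: pos = 4, running = 30, hits = 4
After iteration 5: pos = 5, running = 55, hits = 5
After iteration 6: pos = 6, running = 91, hits = 6
Loop ends.

Final answer: 91, 6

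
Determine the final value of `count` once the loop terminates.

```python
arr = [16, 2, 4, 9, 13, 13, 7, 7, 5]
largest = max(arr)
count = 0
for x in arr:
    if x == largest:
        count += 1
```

Let's trace through this code step by step.

Initialize: arr = [16, 2, 4, 9, 13, 13, 7, 7, 5]
Initialize: largest = 16
Initialize: count = 0
Entering loop: for x in arr:
After iteration 1: x = 16, count = 1
After iteration 2: x = 2, count = 1
After iteration 3: x = 4, count = 1
After iteration 4: x = 9, count = 1
After iteration 5: x = 13, count = 1
After iteration 6: x = 13, count = 1
After iteration 7: x = 7, count = 1
After iteration 8: x = 7, count = 1
After iteration 9: x = 5, count = 1
Loop ends.

Final answer: 1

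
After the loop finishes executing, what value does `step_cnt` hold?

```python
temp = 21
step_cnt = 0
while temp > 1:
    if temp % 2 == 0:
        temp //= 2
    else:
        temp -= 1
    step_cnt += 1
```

Let's trace through this code step by step.

Initialize: temp = 21
Initialize: step_cnt = 0
Entering loop: while temp > 1:
After iteration 1: temp = 20, step_cnt = 1
After iteration 2: temp = 10, step_cnt = 2
After iteration 3: temp = 5, step_cnt = 3
After iteration 4: temp = 4, step_cnt = 4
After iteration 5: temp = 2, step_cnt = 5
After iteration 6: temp = 1, step_cnt = 6
Loop ends.

Final answer: 6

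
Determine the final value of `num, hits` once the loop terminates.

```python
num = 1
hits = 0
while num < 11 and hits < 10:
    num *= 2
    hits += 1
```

Let's trace through this code step by step.

Initialize: num = 1
Initialize: hits = 0
Entering loop: while num < 11 and hits < 10:
After iteration 1: num = 2, hits = 1
After iteration 2: num = 4, hits = 2
After iteration 3: num = 8, hits = 3
After iteration 4: num = 16, hits = 4
Loop ends.

Final answer: 16, 4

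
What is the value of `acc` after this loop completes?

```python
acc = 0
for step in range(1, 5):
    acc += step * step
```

Let's trace through this code step by step.

Initialize: acc = 0
Entering loop: for step in range(1, 5):
After iteration 1: step = 1, acc = 1
After iteration 2: step = 2, acc = 5
After iteration 3: step = 3, acc = 14
After iteration 4: step = 4, acc = 30
Loop ends.

Final answer: 30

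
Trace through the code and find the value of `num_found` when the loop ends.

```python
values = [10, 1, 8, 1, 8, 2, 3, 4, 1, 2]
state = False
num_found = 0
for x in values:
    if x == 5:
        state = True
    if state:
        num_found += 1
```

Let's trace through this code step by step.

Initialize: values = [10, 1, 8, 1, 8, 2, 3, 4, 1, 2]
Initialize: state = False
Initialize: num_found = 0
Entering loop: for x in values:
After iteration 1: x = 10, num_found = 0
After iteration 2: x = 1, num_found = 0
After iteration 3: x = 8, num_found = 0
After iteration 4: x = 1, num_found = 0
After iteration 5: x = 8, num_found = 0
After iteration 6: x = 2, num_found = 0
After iteration 7: x = 3, num_found = 0
After iteration 8: x = 4, num_found = 0
After iteration 9: x = 1, num_found = 0
After iteration 10: x = 2, num_found = 0
Loop ends.

Final answer: 0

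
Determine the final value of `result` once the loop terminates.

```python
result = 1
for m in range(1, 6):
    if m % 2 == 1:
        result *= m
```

Let's trace through this code step by step.

Initialize: result = 1
Entering loop: for m in range(1, 6):
After iteration 1: m = 1, result = 1
After iteration 2: m = 2, result = 1
After iteration 3: m = 3, result = 3
After iteration 4: m = 4, result = 3
After iteration 5: m = 5, result = 15
Loop ends.

Final answer: 15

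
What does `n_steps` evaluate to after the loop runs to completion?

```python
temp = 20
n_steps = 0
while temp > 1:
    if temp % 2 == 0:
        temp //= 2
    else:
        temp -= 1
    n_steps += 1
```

Let's trace through this code step by step.

Initialize: temp = 20
Initialize: n_steps = 0
Entering loop: while temp > 1:
After iteration 1: temp = 10, n_steps = 1
After iteration 2: temp = 5, n_steps = 2
After iteration 3: temp = 4, n_steps = 3
After iteration 4: temp = 2, n_steps = 4
After iteration 5: temp = 1, n_steps = 5
Loop ends.

Final answer: 5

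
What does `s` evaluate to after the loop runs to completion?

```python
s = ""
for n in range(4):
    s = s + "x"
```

Let's trace through this code step by step.

Initialize: s = ''
Entering loop: for n in range(4):
After iteration 1: n = 0, s = 'x'
After iteration 2: n = 1, s = 'xx'
After iteration 3: n = 2, s = 'xxx'
After iteration 4: n = 3, s = 'xxxx'
Loop ends.

Final answer: 'xxxx'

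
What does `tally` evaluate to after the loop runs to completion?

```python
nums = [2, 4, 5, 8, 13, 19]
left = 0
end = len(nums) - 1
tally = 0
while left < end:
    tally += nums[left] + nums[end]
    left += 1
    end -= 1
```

Let's trace through this code step by step.

Initialize: nums = [2, 4, 5, 8, 13, 19]
Initialize: left = 0
Initialize: end = 5
Initialize: tally = 0
Entering loop: while left < end:
After iteration 1: left = 1, end = 4, tally = 21
After iteration 2: left = 2, end = 3, tally = 38
After iteration 3: left = 3, end = 2, tally = 51
Loop ends.

Final answer: 51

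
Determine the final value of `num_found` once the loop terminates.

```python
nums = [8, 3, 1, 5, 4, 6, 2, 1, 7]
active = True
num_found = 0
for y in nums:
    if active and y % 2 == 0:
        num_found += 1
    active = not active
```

Let's trace through this code step by step.

Initialize: nums = [8, 3, 1, 5, 4, 6, 2, 1, 7]
Initialize: active = True
Initialize: num_found = 0
Entering loop: for y in nums:
After iteration 1: y = 8, active = False, num_found = 1
After iteration 2: y = 3, active = True, num_found = 1
After iteration 3: y = 1, active = False, num_found = 1
After iteration 4: y = 5, active = True, num_found = 1
After iteration 5: y = 4, active = False, num_found = 2
After iteration 6: y = 6, active = True, num_found = 2
After iteration 7: y = 2, active = False, num_found = 3
After iteration 8: y = 1, active = True, num_found = 3
After iteration 9: y = 7, active = False, num_found = 3
Loop ends.

Final answer: 3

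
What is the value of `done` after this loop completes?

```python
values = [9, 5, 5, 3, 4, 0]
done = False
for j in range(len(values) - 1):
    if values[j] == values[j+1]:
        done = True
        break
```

Let's trace through this code step by step.

Initialize: values = [9, 5, 5, 3, 4, 0]
Initialize: done = False
Entering loop: for j in range(len(values) - 1):
After iteration 1: j = 0, done = False
After iteration 2: j = 1, done = True
Loop ends.

Final answer: True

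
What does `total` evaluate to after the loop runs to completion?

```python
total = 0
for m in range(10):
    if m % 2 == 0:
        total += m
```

Let's trace through this code step by step.

Initialize: total = 0
Entering loop: for m in range(10):
After iteration 1: m = 0, total = 0
After iteration 2: m = 1, total = 0
After iteration 3: m = 2, total = 2
After iteration 4: m = 3, total = 2
After iteration 5: m = 4, total = 6
After iteration 6: m = 5, total = 6
After iteration 7: m = 6, total = 12
After iteration 8: m = 7, total = 12
After iteration 9: m = 8, total = 20
After iteration 10: m = 9, total = 20
Loop ends.

Final answer: 20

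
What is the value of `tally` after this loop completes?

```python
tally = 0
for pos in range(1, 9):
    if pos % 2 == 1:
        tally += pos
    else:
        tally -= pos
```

Let's trace through this code step by step.

Initialize: tally = 0
Entering loop: for pos in range(1, 9):
After iteration 1: pos = 1, tally = 1
After iteration 2: pos = 2, tally = -1
After iteration 3: pos = 3, tally = 2
After iteration 4: pos = 4, tally = -2
After iteration 5: pos = 5, tally = 3
After iteration 6: pos = 6, tally = -3
After iteration 7: pos = 7, tally = 4
After iteration 8: pos = 8, tally = -4
Loop ends.

Final answer: -4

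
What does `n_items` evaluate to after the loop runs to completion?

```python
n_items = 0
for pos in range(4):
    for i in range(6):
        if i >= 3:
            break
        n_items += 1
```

Let's trace through this code step by step.

Initialize: n_items = 0
Entering loop: for pos in range(4):
After iteration 1: pos = 0, n_items = 3
After iteration 2: pos = 1, n_items = 6
After iteration 3: pos = 2, n_items = 9
After iteration 4: pos = 3, n_items = 12
Loop ends.

Final answer: 12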